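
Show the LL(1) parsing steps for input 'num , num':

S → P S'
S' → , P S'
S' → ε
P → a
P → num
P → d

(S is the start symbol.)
LL(1) parsing maintains a stack (initially the start symbol over $) and the input. At each step: if the stack top is a terminal, match it against the current input token; if it is a non-terminal N, replace it with the RHS of M[N, lookahead] (the unique production whose predict set contains the lookahead).

Stack is shown with the top on the left.

Stack     Input        Action
-----------------------------
S $       num , num $  output S → P S'
P S' $    num , num $  output P → num
num S' $  num , num $  match 'num'
S' $      , num $      output S' → , P S'
, P S' $  , num $      match ','
P S' $    num $        output P → num
num S' $  num $        match 'num'
S' $      $            output S' → ε
$         $            accept

The string is accepted.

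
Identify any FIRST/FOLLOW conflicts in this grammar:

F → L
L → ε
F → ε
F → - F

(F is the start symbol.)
No FIRST/FOLLOW conflicts.

Nullable non-terminals: F, L.
FIRST sets used below: FIRST(L) = { ε }

F: nullable alternative(s) F → L, F → ε; FOLLOW(F) = { $ }
  F → L: FIRST \ {ε} = { } — disjoint from FOLLOW(F)
  F → ε: FIRST \ {ε} = { } — disjoint from FOLLOW(F)
  F → - F: FIRST \ {ε} = { '-' } — disjoint from FOLLOW(F)
L has a nullable alternative but only one production, so nothing to check.

No FIRST/FOLLOW conflicts found.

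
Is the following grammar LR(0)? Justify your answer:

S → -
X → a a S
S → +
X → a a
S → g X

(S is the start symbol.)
A grammar is LR(0) if no state in the canonical LR(0) collection has:
  - both a shift item (dot before a terminal) and a complete item (shift-reduce conflict), or
  - two or more complete items (reduce-reduce conflict; the accept item [S' → S .] counts as a complete item here).

Augment with S' → S and build the canonical LR(0) collection (I0 = CLOSURE({[S' → . S]}), then GOTO on every symbol after a dot until no new states appear). It has 9 states:
  I0: { [S → . +], [S → . -], [S → . g X], [S' → . S] }  — shift
  I1: { [S → + .] }  — reduce
  I2: { [S → - .] }  — reduce
  I3: { [S' → S .] }  — accept
  I4: { [S → g . X], [X → . a a S], [X → . a a] }  — shift
  I5: { [S → g X .] }  — reduce
  I6: { [X → a . a S], [X → a . a] }  — shift
  I7: { [S → . +], [S → . -], [S → . g X], [X → a a . S], [X → a a .] }  — shift, reduce
  I8: { [X → a a S .] }  — reduce

Conflict in state I7:
  Shift-reduce conflict between [X → a a .] and [S → . +]
So the grammar is NOT LR(0).

Answer: No. Shift-reduce conflict between [X → a a .] and [S → . +]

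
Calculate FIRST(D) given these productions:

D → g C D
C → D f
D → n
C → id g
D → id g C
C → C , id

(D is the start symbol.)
To compute FIRST(D), examine every production with D on the left-hand side, reading each right-hand side left to right until a non-nullable symbol is reached.

From D → g C D:
  - g is a terminal: add 'g' and stop
From D → n:
  - n is a terminal: add 'n' and stop
From D → id g C:
  - id is a terminal: add 'id' and stop

Collecting: FIRST(D) = { 'g', 'id', 'n' }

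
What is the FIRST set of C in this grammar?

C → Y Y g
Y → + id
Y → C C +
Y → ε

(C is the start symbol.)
To compute FIRST(C), examine every production with C on the left-hand side, reading each right-hand side left to right until a non-nullable symbol is reached.

FIRST sets of the other non-terminals involved (by the same procedure, iterated to a fixed point):
  FIRST(Y) = { '+', 'g', ε }

From C → Y Y g:
  - Y is a non-terminal: add FIRST(Y) \ {ε} = { '+', 'g' }
    Y is nullable, so continue to the next symbol
  - Y is a non-terminal: add FIRST(Y) \ {ε} = { '+', 'g' }
    Y is nullable, so continue to the next symbol
  - g is a terminal: add 'g' and stop

Collecting: FIRST(C) = { '+', 'g' }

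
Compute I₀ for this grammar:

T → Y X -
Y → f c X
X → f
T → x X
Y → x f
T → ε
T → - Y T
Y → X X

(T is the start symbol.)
First, augment the grammar with T' → T
I₀ = CLOSURE({ [T' → . T] }):
  [T' → . T] has the dot before T: add [T → . Y X -], [T → . x X], [T → .], [T → . - Y T]
  [T → . Y X -] has the dot before Y: add [Y → . f c X], [Y → . x f], [Y → . X X]
  [Y → . X X] has the dot before X: add [X → . f]
No further items can be added.

I₀ = { [T → . - Y T], [T → . Y X -], [T → . x X], [T → .], [T' → . T], [X → . f], [Y → . X X], [Y → . f c X], [Y → . x f] }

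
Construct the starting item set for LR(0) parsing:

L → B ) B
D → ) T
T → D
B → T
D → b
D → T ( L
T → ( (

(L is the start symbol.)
{ [B → . T], [D → . ) T], [D → . T ( L], [D → . b], [L → . B ) B], [L' → . L], [T → . ( (], [T → . D] }

First, augment the grammar with L' → L
I₀ = CLOSURE({ [L' → . L] }):
  [L' → . L] has the dot before L: add [L → . B ) B]
  [L → . B ) B] has the dot before B: add [B → . T]
  [B → . T] has the dot before T: add [T → . D], [T → . ( (]
  [T → . D] has the dot before D: add [D → . ) T], [D → . b], [D → . T ( L]
No further items can be added.

I₀ = { [B → . T], [D → . ) T], [D → . T ( L], [D → . b], [L → . B ) B], [L' → . L], [T → . ( (], [T → . D] }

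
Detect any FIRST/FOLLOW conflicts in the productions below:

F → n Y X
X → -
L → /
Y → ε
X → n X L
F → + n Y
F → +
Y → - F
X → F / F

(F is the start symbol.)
Nullable non-terminals: Y.

Y: nullable alternative(s) Y → ε; FOLLOW(Y) = { $, '+', '-', '/', 'n' }
  Y → ε: FIRST \ {ε} = { } — this is the only nullable alternative, skip
  Y → - F: FIRST \ {ε} = { '-' } — overlaps FOLLOW(Y) on { '-' }: CONFLICT

F, L, X have no nullable alternative, so no FIRST/FOLLOW check is needed there.

So the grammar has 1 FIRST/FOLLOW conflict (marked CONFLICT above).

Answer: Yes. Y → '-' F with FOLLOW(Y) on { '-' }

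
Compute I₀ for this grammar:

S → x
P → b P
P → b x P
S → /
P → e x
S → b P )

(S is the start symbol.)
First, augment the grammar with S' → S
I₀ = CLOSURE({ [S' → . S] }):
  [S' → . S] has the dot before S: add [S → . x], [S → . /], [S → . b P )]
No further items can be added.

I₀ = { [S → . /], [S → . b P )], [S → . x], [S' → . S] }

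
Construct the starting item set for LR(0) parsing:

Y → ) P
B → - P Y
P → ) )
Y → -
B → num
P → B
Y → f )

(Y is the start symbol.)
First, augment the grammar with Y' → Y
I₀ = CLOSURE({ [Y' → . Y] }):
  [Y' → . Y] has the dot before Y: add [Y → . ) P], [Y → . -], [Y → . f )]
No further items can be added.

I₀ = { [Y → . ) P], [Y → . -], [Y → . f )], [Y' → . Y] }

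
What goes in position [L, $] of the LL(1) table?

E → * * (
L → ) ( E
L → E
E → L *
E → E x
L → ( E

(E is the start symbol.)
To find M[L, $], we find productions for L where $ is in the predict set (PREDICT(N → α) = (FIRST(α) \ {ε}) ∪ (FOLLOW(N) if α ⇒* ε)).

Relevant sets:
  FIRST(E) = { '(', ')', '*' }

L → ) ( E: PREDICT = { ')' }
L → E: PREDICT = { '(', ')', '*' }
L → ( E: PREDICT = { '(' }

M[L, $] is empty (no production applies)

Answer: Empty (error entry)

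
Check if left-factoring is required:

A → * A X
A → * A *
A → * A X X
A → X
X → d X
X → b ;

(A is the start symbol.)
Yes, A has productions with common prefix '* A'

Left-factoring is needed when two productions for the same non-terminal
share a common prefix on the right-hand side.

Productions for A:
  A → * A X
  A → * A *
  A → * A X X
  A → X
Productions for X:
  X → d X
  X → b ;

Found common prefix '* A' in productions for A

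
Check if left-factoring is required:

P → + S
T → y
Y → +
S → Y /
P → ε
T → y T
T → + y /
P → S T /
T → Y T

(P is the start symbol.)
Left-factoring is needed when two productions for the same non-terminal
share a common prefix on the right-hand side.

Productions for P:
  P → + S
  P → ε
  P → S T /
Productions for T:
  T → y
  T → y T
  T → + y /
  T → Y T

Found common prefix 'y' in productions for T

Answer: Yes, T has productions with common prefix 'y'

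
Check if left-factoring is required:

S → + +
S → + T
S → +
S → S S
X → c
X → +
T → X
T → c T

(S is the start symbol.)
Yes, S has productions with common prefix '+'

Left-factoring is needed when two productions for the same non-terminal
share a common prefix on the right-hand side.

Productions for S:
  S → + +
  S → + T
  S → +
  S → S S
Productions for X:
  X → c
  X → +
Productions for T:
  T → X
  T → c T

Found common prefix '+' in productions for S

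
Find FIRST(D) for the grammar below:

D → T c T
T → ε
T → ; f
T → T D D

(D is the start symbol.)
{ ';', 'c' }

FIRST sets of the other non-terminals involved (by the same procedure, iterated to a fixed point):
  FIRST(T) = { ';', 'c', ε }

From D → T c T:
  - T is a non-terminal: add FIRST(T) \ {ε} = { ';', 'c' }
    T is nullable, so continue to the next symbol
  - c is a terminal: add 'c' and stop

Collecting: FIRST(D) = { ';', 'c' }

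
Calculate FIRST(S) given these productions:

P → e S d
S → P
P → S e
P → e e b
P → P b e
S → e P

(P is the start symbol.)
{ 'e' }

FIRST sets of the other non-terminals involved (by the same procedure, iterated to a fixed point):
  FIRST(P) = { 'e' }

From S → P:
  - P is a non-terminal: add FIRST(P) \ {ε} = { 'e' }
    P is not nullable, so stop
From S → e P:
  - e is a terminal: add 'e' and stop

Collecting: FIRST(S) = { 'e' }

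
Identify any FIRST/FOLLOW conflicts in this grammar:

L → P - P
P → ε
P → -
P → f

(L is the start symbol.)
Nullable non-terminals: P.

P: nullable alternative(s) P → ε; FOLLOW(P) = { $, '-' }
  P → ε: FIRST \ {ε} = { } — this is the only nullable alternative, skip
  P → -: FIRST \ {ε} = { '-' } — overlaps FOLLOW(P) on { '-' }: CONFLICT
  P → f: FIRST \ {ε} = { 'f' } — disjoint from FOLLOW(P)

L has no nullable alternative, so no FIRST/FOLLOW check is needed there.

So the grammar has 1 FIRST/FOLLOW conflict (marked CONFLICT above).

Answer: Yes. P → '-' with FOLLOW(P) on { '-' }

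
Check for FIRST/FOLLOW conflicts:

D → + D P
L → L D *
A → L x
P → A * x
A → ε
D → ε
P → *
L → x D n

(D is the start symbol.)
No FIRST/FOLLOW conflicts.

Nullable non-terminals: A, D.
FIRST sets used below: FIRST(L) = { 'x' }

A: nullable alternative(s) A → ε; FOLLOW(A) = { '*' }
  A → L x: FIRST \ {ε} = { 'x' } — disjoint from FOLLOW(A)
  A → ε: FIRST \ {ε} = { } — this is the only nullable alternative, skip

D: nullable alternative(s) D → ε; FOLLOW(D) = { $, '*', 'n', 'x' }
  D → + D P: FIRST \ {ε} = { '+' } — disjoint from FOLLOW(D)
  D → ε: FIRST \ {ε} = { } — this is the only nullable alternative, skip

L, P have no nullable alternative, so no FIRST/FOLLOW check is needed there.

No FIRST/FOLLOW conflicts found.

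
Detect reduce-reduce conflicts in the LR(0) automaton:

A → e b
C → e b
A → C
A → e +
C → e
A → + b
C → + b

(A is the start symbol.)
Yes — I6: [A → e b .] vs [C → e b .]; I7: [A → + b .] vs [C → + b .]

A reduce-reduce conflict occurs when an LR(0) state has two complete items [A → α .] and [B → β .] — both call for a reduction, and with no lookahead the parser cannot choose between them.

Augment with A' → A and build the canonical LR(0) collection (I0 = CLOSURE({[A' → . A]}), then GOTO on every symbol after a dot until no new states appear). It has 8 states:
  I0: { [A → . + b], [A → . C], [A → . e +], [A → . e b], [A' → . A], [C → . + b], [C → . e b], [C → . e] }  — shift
  I1: { [A → + . b], [C → + . b] }  — shift
  I2: { [A' → A .] }  — accept
  I3: { [A → C .] }  — reduce
  I4: { [A → e . +], [A → e . b], [C → e . b], [C → e .] }  — shift, reduce
  I5: { [A → e + .] }  — reduce
  I6: { [A → e b .], [C → e b .] }  — 2 reduces
  I7: { [A → + b .], [C → + b .] }  — 2 reduces

I6 contains complete items [A → e b .], [C → e b .] — reduce-reduce conflict.
I7 contains complete items [A → + b .], [C → + b .] — reduce-reduce conflict.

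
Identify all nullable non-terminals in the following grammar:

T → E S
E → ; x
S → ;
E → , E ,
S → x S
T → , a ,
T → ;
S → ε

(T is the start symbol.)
ε-productions: S → ε
So S is immediately nullable.
No further non-terminal can be added: every production for the remaining non-terminals contains a terminal or a non-nullable non-terminal.
Nullable = { 'S' }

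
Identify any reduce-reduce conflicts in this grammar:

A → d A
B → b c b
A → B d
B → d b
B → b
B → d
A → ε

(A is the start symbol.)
Yes — I4: [A → .] vs [B → d .]; I6: [B → b .] vs [B → d b .]

A reduce-reduce conflict occurs when an LR(0) state has two complete items [A → α .] and [B → β .] — both call for a reduction, and with no lookahead the parser cannot choose between them.

Augment with A' → A and build the canonical LR(0) collection (I0 = CLOSURE({[A' → . A]}), then GOTO on every symbol after a dot until no new states appear). It has 10 states:
  I0: { [A → . B d], [A → . d A], [A → .], [A' → . A], [B → . b c b], [B → . b], [B → . d b], [B → . d] }  — shift, reduce
  I1: { [A' → A .] }  — accept
  I2: { [A → B . d] }  — shift
  I3: { [B → b . c b], [B → b .] }  — shift, reduce
  I4: { [A → . B d], [A → . d A], [A → .], [A → d . A], [B → . b c b], [B → . b], [B → . d b], [B → . d], [B → d . b], [B → d .] }  — shift, 2 reduces
  I5: { [A → d A .] }  — reduce
  I6: { [B → b . c b], [B → b .], [B → d b .] }  — shift, 2 reduces
  I7: { [B → b c . b] }  — shift
  I8: { [B → b c b .] }  — reduce
  I9: { [A → B d .] }  — reduce

I4 contains complete items [A → .], [B → d .] — reduce-reduce conflict.
I6 contains complete items [B → b .], [B → d b .] — reduce-reduce conflict.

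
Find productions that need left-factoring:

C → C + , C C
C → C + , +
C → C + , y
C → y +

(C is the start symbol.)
Yes, C has productions with common prefix 'C + ,'

Left-factoring is needed when two productions for the same non-terminal
share a common prefix on the right-hand side.

Productions for C:
  C → C + , C C
  C → C + , +
  C → C + , y
  C → y +

Found common prefix 'C + ,' in productions for C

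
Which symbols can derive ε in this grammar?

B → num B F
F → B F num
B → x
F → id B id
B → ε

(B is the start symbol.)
{ 'B' }

A non-terminal is nullable if it can derive ε (the empty string): either it has an ε-production, or it has a production whose right-hand side consists entirely of nullable non-terminals.

ε-productions: B → ε
So B is immediately nullable.
No further non-terminal can be added: every production for the remaining non-terminals contains a terminal or a non-nullable non-terminal.
Nullable = { 'B' }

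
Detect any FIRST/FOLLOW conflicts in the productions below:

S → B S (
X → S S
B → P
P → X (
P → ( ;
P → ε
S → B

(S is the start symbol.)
Yes. S → B S '(' with FOLLOW(S) on { '(' }; P → X '(' with FOLLOW(P) on { '(' }; P → '(' ';' with FOLLOW(P) on { '(' }

A FIRST/FOLLOW conflict occurs when a non-terminal N has a nullable alternative N → β (β ⇒* ε) and another alternative N → α with FIRST(α) ∩ FOLLOW(N) ≠ ∅: on such a lookahead the parser cannot decide between expanding α and letting N vanish via β.

Nullable non-terminals: B, P, S, X.
FIRST sets used below: FIRST(X) = { '(', ε }, FIRST(B) = { '(', ε }, FIRST(S) = { '(', ε }
B has a nullable alternative but only one production, so nothing to check.

P: nullable alternative(s) P → ε; FOLLOW(P) = { $, '(' }
  P → X (: FIRST \ {ε} = { '(' } — overlaps FOLLOW(P) on { '(' }: CONFLICT
  P → ( ;: FIRST \ {ε} = { '(' } — overlaps FOLLOW(P) on { '(' }: CONFLICT
  P → ε: FIRST \ {ε} = { } — this is the only nullable alternative, skip

S: nullable alternative(s) S → B; FOLLOW(S) = { $, '(' }
  S → B S (: FIRST \ {ε} = { '(' } — overlaps FOLLOW(S) on { '(' }: CONFLICT
  S → B: FIRST \ {ε} = { '(' } — this is the only nullable alternative, skip
X has a nullable alternative but only one production, so nothing to check.

So the grammar has 3 FIRST/FOLLOW conflicts (marked CONFLICT above).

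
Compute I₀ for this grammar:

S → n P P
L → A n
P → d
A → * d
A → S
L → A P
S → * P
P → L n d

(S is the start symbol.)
First, augment the grammar with S' → S
I₀ = CLOSURE({ [S' → . S] }):
  [S' → . S] has the dot before S: add [S → . n P P], [S → . * P]
No further items can be added.

I₀ = { [S → . * P], [S → . n P P], [S' → . S] }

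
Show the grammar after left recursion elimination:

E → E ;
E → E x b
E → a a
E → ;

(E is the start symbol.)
E is directly left-recursive. The standard transformation for
  A → A α₁ | ... | A α_m | β₁ | ... | β_n
is
  A  → β₁ A' | ... | β_n A'
  A' → α₁ A' | ... | α_m A' | ε

E → a a becomes E → a a E'
E → ; becomes E → ; E'
E → E ; becomes E' → ; E'
E → E x b becomes E' → x b E'
Add E' → ε

Resulting grammar:
E → a a E'
E → ; E'
E' → ; E'
E' → x b E'
E' → ε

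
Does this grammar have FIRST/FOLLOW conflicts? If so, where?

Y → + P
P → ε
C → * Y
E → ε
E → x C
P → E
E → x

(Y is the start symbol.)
No FIRST/FOLLOW conflicts.

A FIRST/FOLLOW conflict occurs when a non-terminal N has a nullable alternative N → β (β ⇒* ε) and another alternative N → α with FIRST(α) ∩ FOLLOW(N) ≠ ∅: on such a lookahead the parser cannot decide between expanding α and letting N vanish via β.

Nullable non-terminals: E, P.
FIRST sets used below: FIRST(E) = { 'x', ε }

E: nullable alternative(s) E → ε; FOLLOW(E) = { $ }
  E → ε: FIRST \ {ε} = { } — this is the only nullable alternative, skip
  E → x C: FIRST \ {ε} = { 'x' } — disjoint from FOLLOW(E)
  E → x: FIRST \ {ε} = { 'x' } — disjoint from FOLLOW(E)

P: nullable alternative(s) P → ε, P → E; FOLLOW(P) = { $ }
  P → ε: FIRST \ {ε} = { } — disjoint from FOLLOW(P)
  P → E: FIRST \ {ε} = { 'x' } — disjoint from FOLLOW(P)

C, Y have no nullable alternative, so no FIRST/FOLLOW check is needed there.

No FIRST/FOLLOW conflicts found.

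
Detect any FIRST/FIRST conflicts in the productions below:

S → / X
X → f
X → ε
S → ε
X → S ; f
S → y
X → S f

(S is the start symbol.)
Yes. X → f / X → S f on { 'f' }; X → S ';' f / X → S f on { '/', 'y' }

A FIRST/FIRST conflict occurs when two productions N → α and N → β for the same non-terminal have FIRST(α) ∩ FIRST(β) ≠ ∅ (with ε ∈ FIRST of a nullable right-hand side, so two nullable alternatives also conflict).

FIRST sets of the non-terminals at (or reachable through a nullable prefix from) the front of some alternative:
  FIRST(S) = { '/', 'y', ε }

Productions for S:
  S → / X: FIRST = { '/' }
  S → ε: FIRST = { ε }
  S → y: FIRST = { 'y' }
Productions for X:
  X → f: FIRST = { 'f' }
  X → ε: FIRST = { ε }
  X → S ; f: FIRST = { '/', ';', 'y' }
  X → S f: FIRST = { '/', 'f', 'y' }

Conflict for X: X → f and X → S f
  Overlap: { 'f' }
Conflict for X: X → S ; f and X → S f
  Overlap: { '/', 'y' }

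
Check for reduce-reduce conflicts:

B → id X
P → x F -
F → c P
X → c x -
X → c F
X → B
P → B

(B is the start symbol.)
A reduce-reduce conflict occurs when an LR(0) state has two complete items [A → α .] and [B → β .] — both call for a reduction, and with no lookahead the parser cannot choose between them.

Augment with B' → B and build the canonical LR(0) collection (I0 = CLOSURE({[B' → . B]}), then GOTO on every symbol after a dot until no new states appear). It has 15 states:
  I0: { [B → . id X], [B' → . B] }  — shift
  I1: { [B' → B .] }  — accept
  I2: { [B → . id X], [B → id . X], [X → . B], [X → . c F], [X → . c x -] }  — shift
  I3: { [X → B .] }  — reduce
  I4: { [B → id X .] }  — reduce
  I5: { [F → . c P], [X → c . F], [X → c . x -] }  — shift
  I6: { [X → c F .] }  — reduce
  I7: { [B → . id X], [F → c . P], [P → . B], [P → . x F -] }  — shift
  I8: { [X → c x . -] }  — shift
  I9: { [X → c x - .] }  — reduce
  I10: { [P → B .] }  — reduce
  I11: { [F → c P .] }  — reduce
  I12: { [F → . c P], [P → x . F -] }  — shift
  I13: { [P → x F . -] }  — shift
  I14: { [P → x F - .] }  — reduce

No state contains more than one complete item.

Answer: No reduce-reduce conflicts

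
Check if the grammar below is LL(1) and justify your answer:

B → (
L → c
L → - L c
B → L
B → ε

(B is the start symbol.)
A grammar is LL(1) if for each non-terminal N with multiple productions, the predict sets of those productions are pairwise disjoint, where PREDICT(N → α) = (FIRST(α) \ {ε}) ∪ (FOLLOW(N) if α ⇒* ε).

Relevant sets:
  FIRST(L) = { '-', 'c' }
  FOLLOW(B) = { $ }

For B:
  PREDICT(B → '(') = { '(' }
  PREDICT(B → L) = { '-', 'c' }
  PREDICT(B → ε) = { $ }
For L:
  PREDICT(L → c) = { 'c' }
  PREDICT(L → '-' L c) = { '-' }

All predict sets are disjoint. The grammar IS LL(1).

Answer: Yes, the grammar is LL(1).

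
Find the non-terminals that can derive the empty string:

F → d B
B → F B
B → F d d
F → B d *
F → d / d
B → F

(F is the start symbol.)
None

A non-terminal is nullable if it can derive ε (the empty string): either it has an ε-production, or it has a production whose right-hand side consists entirely of nullable non-terminals.

There are no ε-productions, so no non-terminal can derive ε.
No non-terminals are nullable.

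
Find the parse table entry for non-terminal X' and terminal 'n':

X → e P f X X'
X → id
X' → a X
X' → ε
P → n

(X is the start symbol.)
Empty (error entry)

To find M[X', 'n'], we find productions for X' where 'n' is in the predict set (PREDICT(N → α) = (FIRST(α) \ {ε}) ∪ (FOLLOW(N) if α ⇒* ε)).

Relevant sets:
  FOLLOW(X') = { $, 'a' }

X' → a X: PREDICT = { 'a' }
X' → ε: PREDICT = { $, 'a' }

M[X', 'n'] is empty (no production applies)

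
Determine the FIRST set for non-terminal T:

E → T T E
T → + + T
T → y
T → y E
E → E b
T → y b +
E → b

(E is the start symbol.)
From T → + + T:
  - '+' is a terminal: add '+' and stop
From T → y:
  - y is a terminal: add 'y' and stop
From T → y E:
  - y is a terminal: add 'y' and stop
From T → y b +:
  - y is a terminal: add 'y' and stop

Collecting: FIRST(T) = { '+', 'y' }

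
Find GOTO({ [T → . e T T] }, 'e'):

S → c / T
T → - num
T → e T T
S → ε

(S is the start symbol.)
GOTO(I, 'e') = CLOSURE({ [A → αX.β] : [A → α.Xβ] ∈ I, X = 'e' })

Items with dot before 'e', with the dot advanced:
  [T → . e T T] → [T → e . T T]
Closure of the advanced items:
  [T → e . T T] has the dot before T: add [T → . - num], [T → . e T T]

GOTO = { [T → . - num], [T → . e T T], [T → e . T T] }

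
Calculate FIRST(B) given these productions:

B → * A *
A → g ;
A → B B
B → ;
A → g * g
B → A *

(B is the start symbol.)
FIRST sets of the other non-terminals involved (by the same procedure, iterated to a fixed point):
  FIRST(A) = { '*', ';', 'g' }

From B → * A *:
  - '*' is a terminal: add '*' and stop
From B → ;:
  - ';' is a terminal: add ';' and stop
From B → A *:
  - A is a non-terminal: add FIRST(A) \ {ε} = { '*', ';', 'g' }
    A is not nullable, so stop

Collecting: FIRST(B) = { '*', ';', 'g' }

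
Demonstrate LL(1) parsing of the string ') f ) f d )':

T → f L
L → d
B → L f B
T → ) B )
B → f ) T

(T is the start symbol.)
LL(1) parsing maintains a stack (initially the start symbol over $) and the input. At each step: if the stack top is a terminal, match it against the current input token; if it is a non-terminal N, replace it with the RHS of M[N, lookahead] (the unique production whose predict set contains the lookahead).

Stack is shown with the top on the left.

Stack      Input          Action
--------------------------------
T $        ) f ) f d ) $  output T → ) B )
) B ) $    ) f ) f d ) $  match ')'
B ) $      f ) f d ) $    output B → f ) T
f ) T ) $  f ) f d ) $    match 'f'
) T ) $    ) f d ) $      match ')'
T ) $      f d ) $        output T → f L
f L ) $    f d ) $        match 'f'
L ) $      d ) $          output L → d
d ) $      d ) $          match 'd'
) $        ) $            match ')'
$          $              accept

The string is accepted.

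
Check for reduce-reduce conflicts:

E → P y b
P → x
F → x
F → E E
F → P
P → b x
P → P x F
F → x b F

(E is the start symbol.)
A reduce-reduce conflict occurs when an LR(0) state has two complete items [A → α .] and [B → β .] — both call for a reduction, and with no lookahead the parser cannot choose between them.

Augment with E' → E and build the canonical LR(0) collection (I0 = CLOSURE({[E' → . E]}), then GOTO on every symbol after a dot until no new states appear). It has 16 states:
  I0: { [E → . P y b], [E' → . E], [P → . P x F], [P → . b x], [P → . x] }  — shift
  I1: { [E' → E .] }  — accept
  I2: { [E → P . y b], [P → P . x F] }  — shift
  I3: { [P → b . x] }  — shift
  I4: { [P → x .] }  — reduce
  I5: { [P → b x .] }  — reduce
  I6: { [E → . P y b], [F → . E E], [F → . P], [F → . x b F], [F → . x], [P → . P x F], [P → . b x], [P → . x], [P → P x . F] }  — shift
  I7: { [E → P y . b] }  — shift
  I8: { [E → P y b .] }  — reduce
  I9: { [E → . P y b], [F → E . E], [P → . P x F], [P → . b x], [P → . x] }  — shift
  I10: { [P → P x F .] }  — reduce
  I11: { [E → P . y b], [F → P .], [P → P . x F] }  — shift, reduce
  I12: { [F → x . b F], [F → x .], [P → x .] }  — shift, 2 reduces
  I13: { [E → . P y b], [F → . E E], [F → . P], [F → . x b F], [F → . x], [F → x b . F], [P → . P x F], [P → . b x], [P → . x] }  — shift
  I14: { [F → x b F .] }  — reduce
  I15: { [F → E E .] }  — reduce

I12 contains complete items [F → x .], [P → x .] — reduce-reduce conflict.

Answer: Yes — I12: [F → x .] vs [P → x .]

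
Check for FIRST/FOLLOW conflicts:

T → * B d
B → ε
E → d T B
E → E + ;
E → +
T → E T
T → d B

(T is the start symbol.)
No FIRST/FOLLOW conflicts.

Nullable non-terminals: B.
B has a nullable alternative but only one production, so nothing to check.

E, T have no nullable alternative, so no FIRST/FOLLOW check is needed there.

No FIRST/FOLLOW conflicts found.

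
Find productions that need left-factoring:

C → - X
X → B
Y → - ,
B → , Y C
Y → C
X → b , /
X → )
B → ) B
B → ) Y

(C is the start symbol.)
Yes, B has productions with common prefix ')'

Left-factoring is needed when two productions for the same non-terminal
share a common prefix on the right-hand side.

Productions for X:
  X → B
  X → b , /
  X → )
Productions for Y:
  Y → - ,
  Y → C
Productions for B:
  B → , Y C
  B → ) B
  B → ) Y

Found common prefix ')' in productions for B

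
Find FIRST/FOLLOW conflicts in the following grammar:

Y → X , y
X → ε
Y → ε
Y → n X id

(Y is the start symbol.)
A FIRST/FOLLOW conflict occurs when a non-terminal N has a nullable alternative N → β (β ⇒* ε) and another alternative N → α with FIRST(α) ∩ FOLLOW(N) ≠ ∅: on such a lookahead the parser cannot decide between expanding α and letting N vanish via β.

Nullable non-terminals: X, Y.
FIRST sets used below: FIRST(X) = { ε }
X has a nullable alternative but only one production, so nothing to check.

Y: nullable alternative(s) Y → ε; FOLLOW(Y) = { $ }
  Y → X , y: FIRST \ {ε} = { ',' } — disjoint from FOLLOW(Y)
  Y → ε: FIRST \ {ε} = { } — this is the only nullable alternative, skip
  Y → n X id: FIRST \ {ε} = { 'n' } — disjoint from FOLLOW(Y)

No FIRST/FOLLOW conflicts found.

Answer: No FIRST/FOLLOW conflicts.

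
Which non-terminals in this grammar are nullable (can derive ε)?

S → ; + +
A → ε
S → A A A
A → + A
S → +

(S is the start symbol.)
{ 'A', 'S' }

ε-productions: A → ε
So A is immediately nullable.
S → A A A: every symbol on the right is nullable, so S is nullable too.
Every non-terminal is now nullable.
Nullable = { 'A', 'S' }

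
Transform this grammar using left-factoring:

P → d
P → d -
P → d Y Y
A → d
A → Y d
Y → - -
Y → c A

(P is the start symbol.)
P → d P'
P' → ε
P' → -
P' → Y Y
A → d
A → Y d
Y → - -
Y → c A

Left-factoring transforms A → αβ₁ | αβ₂ into A → αA' and A' → β₁ | β₂
(α is the longest common prefix among the alternatives). Repeat until
no nonterminal has two alternatives with a common prefix.

Round 1: P has alternatives sharing prefix 'd'. Introduce P': P → d P'
  Add: P' → ε
  Add: P' → -
  Add: P' → Y Y

No remaining common prefixes — done.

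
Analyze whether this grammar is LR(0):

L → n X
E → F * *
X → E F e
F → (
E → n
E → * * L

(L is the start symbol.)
Augment with L' → L and build the canonical LR(0) collection (I0 = CLOSURE({[L' → . L]}), then GOTO on every symbol after a dot until no new states appear). It has 15 states:
  I0: { [L → . n X], [L' → . L] }  — shift
  I1: { [L' → L .] }  — accept
  I2: { [E → . * * L], [E → . F * *], [E → . n], [F → . (], [L → n . X], [X → . E F e] }  — shift
  I3: { [F → ( .] }  — reduce
  I4: { [E → * . * L] }  — shift
  I5: { [F → . (], [X → E . F e] }  — shift
  I6: { [E → F . * *] }  — shift
  I7: { [L → n X .] }  — reduce
  I8: { [E → n .] }  — reduce
  I9: { [E → F * . *] }  — shift
  I10: { [E → F * * .] }  — reduce
  I11: { [X → E F . e] }  — shift
  I12: { [X → E F e .] }  — reduce
  I13: { [E → * * . L], [L → . n X] }  — shift
  I14: { [E → * * L .] }  — reduce

Every state is either a pure shift/goto state or contains exactly one complete item and nothing to shift — no conflicts. The grammar is LR(0).

Answer: Yes, the grammar is LR(0)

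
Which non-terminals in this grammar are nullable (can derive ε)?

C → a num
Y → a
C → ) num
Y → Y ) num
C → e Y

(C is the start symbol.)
None

There are no ε-productions, so no non-terminal can derive ε.
No non-terminals are nullable.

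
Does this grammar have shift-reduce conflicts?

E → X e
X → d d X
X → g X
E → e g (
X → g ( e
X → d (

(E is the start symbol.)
Augment with E' → E and build the canonical LR(0) collection (I0 = CLOSURE({[E' → . E]}), then GOTO on every symbol after a dot until no new states appear). It has 15 states:
  I0: { [E → . X e], [E → . e g (], [E' → . E], [X → . d (], [X → . d d X], [X → . g ( e], [X → . g X] }  — shift
  I1: { [E' → E .] }  — accept
  I2: { [E → X . e] }  — shift
  I3: { [X → d . (], [X → d . d X] }  — shift
  I4: { [E → e . g (] }  — shift
  I5: { [X → . d (], [X → . d d X], [X → . g ( e], [X → . g X], [X → g . ( e], [X → g . X] }  — shift
  I6: { [X → g ( . e] }  — shift
  I7: { [X → g X .] }  — reduce
  I8: { [X → g ( e .] }  — reduce
  I9: { [E → e g . (] }  — shift
  I10: { [E → e g ( .] }  — reduce
  I11: { [X → d ( .] }  — reduce
  I12: { [X → . d (], [X → . d d X], [X → . g ( e], [X → . g X], [X → d d . X] }  — shift
  I13: { [X → d d X .] }  — reduce
  I14: { [E → X e .] }  — reduce

No state contains both a complete item and a shift item.

Answer: No shift-reduce conflicts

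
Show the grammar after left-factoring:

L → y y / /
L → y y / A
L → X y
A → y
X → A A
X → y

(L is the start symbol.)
L → y y / L'
L' → /
L' → A
L → X y
A → y
X → A A
X → y

Left-factoring transforms A → αβ₁ | αβ₂ into A → αA' and A' → β₁ | β₂
(α is the longest common prefix among the alternatives). Repeat until
no nonterminal has two alternatives with a common prefix.

Round 1: L has alternatives sharing prefix 'y y /'. Introduce L': L → y y / L'
  Add: L' → /
  Add: L' → A

No remaining common prefixes — done.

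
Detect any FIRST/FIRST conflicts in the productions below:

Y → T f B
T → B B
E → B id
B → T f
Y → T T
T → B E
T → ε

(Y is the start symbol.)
A FIRST/FIRST conflict occurs when two productions N → α and N → β for the same non-terminal have FIRST(α) ∩ FIRST(β) ≠ ∅ (with ε ∈ FIRST of a nullable right-hand side, so two nullable alternatives also conflict).

FIRST sets of the non-terminals at (or reachable through a nullable prefix from) the front of some alternative:
  FIRST(T) = { 'f', ε }
  FIRST(B) = { 'f' }

Productions for Y:
  Y → T f B: FIRST = { 'f' }
  Y → T T: FIRST = { 'f', ε }
Productions for T:
  T → B B: FIRST = { 'f' }
  T → B E: FIRST = { 'f' }
  T → ε: FIRST = { ε }
E, B have only one production, so no FIRST/FIRST conflict is possible there.

Conflict for Y: Y → T f B and Y → T T
  Overlap: { 'f' }
Conflict for T: T → B B and T → B E
  Overlap: { 'f' }

Answer: Yes. Y → T f B / Y → T T on { 'f' }; T → B B / T → B E on { 'f' }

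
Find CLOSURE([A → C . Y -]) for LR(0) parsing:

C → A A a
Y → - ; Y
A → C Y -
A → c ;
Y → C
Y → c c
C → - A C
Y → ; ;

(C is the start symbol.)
To compute CLOSURE, for each item [A → α.Bβ] where B is a non-terminal, add [B → .γ] for all productions B → γ; repeat for the newly added items until nothing changes.

Start with: [A → C . Y -]
  [A → C . Y -] has the dot before Y: add [Y → . - ; Y], [Y → . C], [Y → . c c], [Y → . ; ;]
  [Y → . C] has the dot before C: add [C → . A A a], [C → . - A C]
  [C → . A A a] has the dot before A: add [A → . C Y -], [A → . c ;]
No further items can be added.

CLOSURE = { [A → . C Y -], [A → . c ;], [A → C . Y -], [C → . - A C], [C → . A A a], [Y → . - ; Y], [Y → . ; ;], [Y → . C], [Y → . c c] }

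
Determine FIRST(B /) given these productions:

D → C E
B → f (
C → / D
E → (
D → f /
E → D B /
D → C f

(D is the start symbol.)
FIRST sets of the non-terminals involved (from the grammar, by fixed-point iteration):
  FIRST(B) = { 'f' }

To compute FIRST(B /), process the symbols left to right:
Symbol B is a non-terminal. Add FIRST(B) \ {ε} = { 'f' }
B is not nullable (ε ∉ FIRST(B)), so stop here.
FIRST(B /) = { 'f' }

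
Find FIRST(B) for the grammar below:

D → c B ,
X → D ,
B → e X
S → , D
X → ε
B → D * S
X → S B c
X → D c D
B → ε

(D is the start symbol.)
To compute FIRST(B), examine every production with B on the left-hand side, reading each right-hand side left to right until a non-nullable symbol is reached.

FIRST sets of the other non-terminals involved (by the same procedure, iterated to a fixed point):
  FIRST(D) = { 'c' }

From B → e X:
  - e is a terminal: add 'e' and stop
From B → D * S:
  - D is a non-terminal: add FIRST(D) \ {ε} = { 'c' }
    D is not nullable, so stop
From B → ε:
  - ε-production, so ε ∈ FIRST(B)

Collecting: FIRST(B) = { 'c', 'e', ε }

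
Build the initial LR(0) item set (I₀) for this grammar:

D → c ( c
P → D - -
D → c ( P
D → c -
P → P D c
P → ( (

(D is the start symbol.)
First, augment the grammar with D' → D
I₀ = CLOSURE({ [D' → . D] }):
  [D' → . D] has the dot before D: add [D → . c ( c], [D → . c ( P], [D → . c -]
No further items can be added.

I₀ = { [D → . c ( P], [D → . c ( c], [D → . c -], [D' → . D] }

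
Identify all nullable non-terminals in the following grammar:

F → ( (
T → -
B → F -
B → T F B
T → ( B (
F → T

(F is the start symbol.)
None

A non-terminal is nullable if it can derive ε (the empty string): either it has an ε-production, or it has a production whose right-hand side consists entirely of nullable non-terminals.

There are no ε-productions, so no non-terminal can derive ε.
No non-terminals are nullable.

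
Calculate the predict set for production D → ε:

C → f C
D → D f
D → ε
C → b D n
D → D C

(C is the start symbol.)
PREDICT(D → ε) = (FIRST(RHS) \ {ε}) ∪ (FOLLOW(D) if ε ∈ FIRST(RHS), i.e. RHS ⇒* ε)
The right-hand side is ε (FIRST(ε) = { ε }), so the predict set is FOLLOW(D) = { 'b', 'f', 'n' }
PREDICT(D → ε) = { 'b', 'f', 'n' }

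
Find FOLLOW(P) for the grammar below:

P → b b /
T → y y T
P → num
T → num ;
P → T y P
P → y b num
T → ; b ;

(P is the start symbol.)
P is the start symbol, so $ ∈ FOLLOW(P).
In P → T y P: P is at the end; this adds FOLLOW(P) to itself — nothing new

Taking the union: FOLLOW(P) = { $ }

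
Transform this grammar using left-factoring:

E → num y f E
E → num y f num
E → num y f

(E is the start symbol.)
Left-factoring transforms A → αβ₁ | αβ₂ into A → αA' and A' → β₁ | β₂
(α is the longest common prefix among the alternatives). Repeat until
no nonterminal has two alternatives with a common prefix.

Round 1: E has alternatives sharing prefix 'num y f'. Introduce E': E → num y f E'
  Add: E' → E
  Add: E' → num
  Add: E' → ε

No remaining common prefixes — done.

Resulting grammar:
E → num y f E'
E' → E
E' → num
E' → ε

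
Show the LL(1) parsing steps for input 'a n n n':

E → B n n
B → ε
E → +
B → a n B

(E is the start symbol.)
LL(1) parsing maintains a stack (initially the start symbol over $) and the input. At each step: if the stack top is a terminal, match it against the current input token; if it is a non-terminal N, replace it with the RHS of M[N, lookahead] (the unique production whose predict set contains the lookahead).

Stack is shown with the top on the left.

Stack        Input      Action
------------------------------
E $          a n n n $  output E → B n n
B n n $      a n n n $  output B → a n B
a n B n n $  a n n n $  match 'a'
n B n n $    n n n $    match 'n'
B n n $      n n $      output B → ε
n n $        n n $      match 'n'
n $          n $        match 'n'
$            $          accept

The string is accepted.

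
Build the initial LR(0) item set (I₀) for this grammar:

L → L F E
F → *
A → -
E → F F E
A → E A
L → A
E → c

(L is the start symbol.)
{ [A → . -], [A → . E A], [E → . F F E], [E → . c], [F → . *], [L → . A], [L → . L F E], [L' → . L] }

First, augment the grammar with L' → L
I₀ = CLOSURE({ [L' → . L] }):
  [L' → . L] has the dot before L: add [L → . L F E], [L → . A]
  [L → . A] has the dot before A: add [A → . -], [A → . E A]
  [A → . E A] has the dot before E: add [E → . F F E], [E → . c]
  [E → . F F E] has the dot before F: add [F → . *]
No further items can be added.

I₀ = { [A → . -], [A → . E A], [E → . F F E], [E → . c], [F → . *], [L → . A], [L → . L F E], [L' → . L] }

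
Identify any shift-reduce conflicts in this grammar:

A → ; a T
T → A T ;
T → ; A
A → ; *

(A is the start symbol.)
A shift-reduce conflict occurs when an LR(0) state has both:
  - a complete (reduce) item [A → α .] (dot at the end), and
  - a shift item [B → β . c γ] (dot before a terminal).

Augment with A' → A and build the canonical LR(0) collection (I0 = CLOSURE({[A' → . A]}), then GOTO on every symbol after a dot until no new states appear). It has 11 states:
  I0: { [A → . ; *], [A → . ; a T], [A' → . A] }  — shift
  I1: { [A → ; . *], [A → ; . a T] }  — shift
  I2: { [A' → A .] }  — accept
  I3: { [A → ; * .] }  — reduce
  I4: { [A → . ; *], [A → . ; a T], [A → ; a . T], [T → . ; A], [T → . A T ;] }  — shift
  I5: { [A → . ; *], [A → . ; a T], [A → ; . *], [A → ; . a T], [T → ; . A] }  — shift
  I6: { [A → . ; *], [A → . ; a T], [T → . ; A], [T → . A T ;], [T → A . T ;] }  — shift
  I7: { [A → ; a T .] }  — reduce
  I8: { [T → A T . ;] }  — shift
  I9: { [T → A T ; .] }  — reduce
  I10: { [T → ; A .] }  — reduce

No state contains both a complete item and a shift item.

Answer: No shift-reduce conflicts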